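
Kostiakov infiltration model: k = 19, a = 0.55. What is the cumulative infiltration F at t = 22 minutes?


F = k * t^a = 19 * 22^0.55
F = 19 * 5.474349

104.0126 mm


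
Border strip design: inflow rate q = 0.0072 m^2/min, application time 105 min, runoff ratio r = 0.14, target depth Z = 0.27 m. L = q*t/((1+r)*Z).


L = q*t/((1+r)*Z)
L = 0.0072*105/((1+0.14)*0.27)
L = 0.756/0.3078

2.4561 m


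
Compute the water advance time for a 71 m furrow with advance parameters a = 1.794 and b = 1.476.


t = (L/a)^(1/b)
t = (71/1.794)^(1/1.476)
t = 39.576366^(1/1.476)

12.0858 min


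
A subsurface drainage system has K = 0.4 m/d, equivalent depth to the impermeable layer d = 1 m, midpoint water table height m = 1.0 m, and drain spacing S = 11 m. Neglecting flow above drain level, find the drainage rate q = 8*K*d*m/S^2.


q = 8*K*d*m/S^2
q = 8*0.4*1*1.0/11^2
q = 3.2000 / 121

0.0264 m/d


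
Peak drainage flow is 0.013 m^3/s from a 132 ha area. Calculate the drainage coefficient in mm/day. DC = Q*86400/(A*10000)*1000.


DC = Q * 86400 / (A * 10000) * 1000
DC = 0.013 * 86400 / (132 * 10000) * 1000
DC = 1123200.0000 / 1320000

0.8509 mm/day


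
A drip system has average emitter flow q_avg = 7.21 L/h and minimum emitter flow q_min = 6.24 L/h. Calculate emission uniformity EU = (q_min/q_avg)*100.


EU = (q_min/q_avg)*100 = (6.24/7.21)*100 = 86.5465%

86.5465 %


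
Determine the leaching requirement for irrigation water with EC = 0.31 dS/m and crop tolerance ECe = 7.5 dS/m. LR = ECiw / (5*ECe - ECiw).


LR = ECiw / (5*ECe - ECiw)
LR = 0.31 / (5*7.5 - 0.31)
LR = 0.31 / 37.1900

0.0083


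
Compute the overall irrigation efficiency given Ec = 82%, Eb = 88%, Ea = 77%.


Ec = 0.82, Eb = 0.88, Ea = 0.77
E = 0.82 * 0.88 * 0.77 * 100 = 55.5632%

55.5632 %


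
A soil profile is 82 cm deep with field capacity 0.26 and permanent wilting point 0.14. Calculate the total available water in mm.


AWC = (FC - PWP) * d * 10
AWC = (0.26 - 0.14) * 82 * 10
AWC = 0.1200 * 82 * 10

98.4000 mm


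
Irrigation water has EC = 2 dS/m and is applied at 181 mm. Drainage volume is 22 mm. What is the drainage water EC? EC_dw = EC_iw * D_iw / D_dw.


EC_dw = EC_iw * D_iw / D_dw
EC_dw = 2 * 181 / 22
EC_dw = 362 / 22

16.4545 dS/m


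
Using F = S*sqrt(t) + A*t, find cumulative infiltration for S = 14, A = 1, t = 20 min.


F = S*sqrt(t) + A*t
F = 14*sqrt(20) + 1*20
F = 14*4.472136 + 20

82.6099 mm


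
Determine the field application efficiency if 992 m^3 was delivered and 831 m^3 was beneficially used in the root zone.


Ea = V_root / V_field * 100 = 831 / 992 * 100 = 83.7702%

83.7702 %


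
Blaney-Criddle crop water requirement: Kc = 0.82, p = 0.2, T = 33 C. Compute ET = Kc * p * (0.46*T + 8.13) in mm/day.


ET = Kc * p * (0.46*T + 8.13)
ET = 0.82 * 0.2 * (0.46*33 + 8.13)
ET = 0.82 * 0.2 * 23.3100

3.8228 mm/day


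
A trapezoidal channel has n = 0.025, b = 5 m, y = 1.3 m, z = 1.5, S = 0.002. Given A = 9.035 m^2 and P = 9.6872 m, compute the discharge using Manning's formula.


R = A/P = 9.035/9.6872 = 0.932674
Q = (1/0.025) * 9.035 * 0.932674^(2/3) * 0.002^0.5

15.4285 m^3/s


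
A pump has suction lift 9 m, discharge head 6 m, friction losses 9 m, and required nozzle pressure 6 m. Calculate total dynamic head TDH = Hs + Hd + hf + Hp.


TDH = Hs + Hd + hf + Hp = 9 + 6 + 9 + 6 = 30

30 m


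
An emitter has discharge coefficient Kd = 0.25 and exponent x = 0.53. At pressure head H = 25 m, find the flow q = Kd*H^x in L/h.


q = Kd * H^x = 0.25 * 25^0.53 = 0.25 * 5.506913

1.3767 L/h


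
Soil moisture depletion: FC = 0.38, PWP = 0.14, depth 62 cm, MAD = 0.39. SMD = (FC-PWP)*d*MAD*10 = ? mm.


SMD = (FC - PWP) * d * MAD * 10
SMD = (0.38 - 0.14) * 62 * 0.39 * 10
SMD = 0.2400 * 62 * 0.39 * 10

58.0320 mm


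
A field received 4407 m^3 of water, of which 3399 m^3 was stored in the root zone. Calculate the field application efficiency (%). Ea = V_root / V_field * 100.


Ea = V_root / V_field * 100 = 3399 / 4407 * 100 = 77.1273%

77.1273 %


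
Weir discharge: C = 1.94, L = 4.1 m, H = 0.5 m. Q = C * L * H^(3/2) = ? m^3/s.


Q = C * L * H^(3/2) = 1.94 * 4.1 * 0.5^1.5 = 1.94 * 4.1 * 0.353553

2.8122 m^3/s


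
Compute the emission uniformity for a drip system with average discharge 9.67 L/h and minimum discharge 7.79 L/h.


EU = (q_min/q_avg)*100 = (7.79/9.67)*100 = 80.5584%

80.5584 %


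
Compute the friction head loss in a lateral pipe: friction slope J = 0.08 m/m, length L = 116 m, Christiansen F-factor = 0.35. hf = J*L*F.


hf = J * L * F = 0.08 * 116 * 0.35 = 3.2480 m

3.2480 m


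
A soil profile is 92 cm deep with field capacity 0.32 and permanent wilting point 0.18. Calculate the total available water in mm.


AWC = (FC - PWP) * d * 10
AWC = (0.32 - 0.18) * 92 * 10
AWC = 0.1400 * 92 * 10

128.8000 mm


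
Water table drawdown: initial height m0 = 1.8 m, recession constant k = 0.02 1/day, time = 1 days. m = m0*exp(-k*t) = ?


m = m0 * exp(-k*t)
m = 1.8 * exp(-0.02 * 1)
m = 1.8 * exp(-0.0200)

1.7644 m


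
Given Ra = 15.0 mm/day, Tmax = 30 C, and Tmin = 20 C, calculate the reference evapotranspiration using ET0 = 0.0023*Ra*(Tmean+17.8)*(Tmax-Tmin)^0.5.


Tmean = (Tmax + Tmin)/2 = (30 + 20)/2 = 25.0
ET0 = 0.0023 * 15.0 * (25.0 + 17.8) * sqrt(30 - 20)
ET0 = 0.0023 * 15.0 * 42.8 * 3.162278

4.6694 mm/day


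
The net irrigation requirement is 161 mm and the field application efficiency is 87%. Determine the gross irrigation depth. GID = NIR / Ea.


Ea = 87% = 0.87
GID = NIR / Ea = 161 / 0.87 = 185.0575 mm

185.0575 mm


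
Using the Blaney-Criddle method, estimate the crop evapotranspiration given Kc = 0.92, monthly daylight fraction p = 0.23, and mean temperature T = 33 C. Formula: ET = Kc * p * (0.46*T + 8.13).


ET = Kc * p * (0.46*T + 8.13)
ET = 0.92 * 0.23 * (0.46*33 + 8.13)
ET = 0.92 * 0.23 * 23.3100

4.9324 mm/day


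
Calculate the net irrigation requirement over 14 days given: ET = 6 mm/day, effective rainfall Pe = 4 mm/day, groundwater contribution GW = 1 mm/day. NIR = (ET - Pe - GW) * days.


Daily deficit = ET - Pe - GW = 6 - 4 - 1 = 1 mm/day
NIR = 1 * 14 = 14 mm

14.0000 mm


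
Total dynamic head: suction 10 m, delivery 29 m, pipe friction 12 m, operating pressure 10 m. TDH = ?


TDH = Hs + Hd + hf + Hp = 10 + 29 + 12 + 10 = 61

61 m


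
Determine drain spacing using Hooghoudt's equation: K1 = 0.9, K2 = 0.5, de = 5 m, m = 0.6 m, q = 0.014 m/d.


S^2 = 8*K2*de*m/q + 4*K1*m^2/q
S^2 = 8*0.5*5*0.6/0.014 + 4*0.9*0.6^2/0.014
S = sqrt(949.7143)

30.8174 m


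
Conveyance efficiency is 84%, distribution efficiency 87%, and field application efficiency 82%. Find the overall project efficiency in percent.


Ec = 0.84, Eb = 0.87, Ea = 0.82
E = 0.84 * 0.87 * 0.82 * 100 = 59.9256%

59.9256 %


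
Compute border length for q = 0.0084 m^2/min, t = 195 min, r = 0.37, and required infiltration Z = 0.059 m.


L = q*t/((1+r)*Z)
L = 0.0084*195/((1+0.37)*0.059)
L = 1.638/0.08083

20.2648 m


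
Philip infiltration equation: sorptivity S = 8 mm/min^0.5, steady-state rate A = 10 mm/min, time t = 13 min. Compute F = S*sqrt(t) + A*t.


F = S*sqrt(t) + A*t
F = 8*sqrt(13) + 10*13
F = 8*3.605551 + 130

158.8444 mm


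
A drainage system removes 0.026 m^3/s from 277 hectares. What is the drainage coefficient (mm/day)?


DC = Q * 86400 / (A * 10000) * 1000
DC = 0.026 * 86400 / (277 * 10000) * 1000
DC = 2246400.0000 / 2770000

0.8110 mm/day


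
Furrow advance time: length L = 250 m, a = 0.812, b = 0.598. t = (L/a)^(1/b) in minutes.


t = (L/a)^(1/b)
t = (250/0.812)^(1/0.598)
t = 307.881773^(1/0.598)

14493.6317 min


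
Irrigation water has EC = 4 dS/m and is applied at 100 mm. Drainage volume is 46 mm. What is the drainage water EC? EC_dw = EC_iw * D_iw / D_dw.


EC_dw = EC_iw * D_iw / D_dw
EC_dw = 4 * 100 / 46
EC_dw = 400 / 46

8.6957 dS/m


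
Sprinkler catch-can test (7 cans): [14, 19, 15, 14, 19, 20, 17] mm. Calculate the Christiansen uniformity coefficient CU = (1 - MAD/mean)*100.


mean = 16.857143 mm
MAD = 2.163265 mm
CU = (1 - 2.163265/16.857143)*100

87.1671 %


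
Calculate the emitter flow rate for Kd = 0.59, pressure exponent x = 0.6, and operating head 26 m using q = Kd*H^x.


q = Kd * H^x = 0.59 * 26^0.6 = 0.59 * 7.062915

4.1671 L/h


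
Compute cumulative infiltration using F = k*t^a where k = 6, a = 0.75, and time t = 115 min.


F = k * t^a = 6 * 115^0.75
F = 6 * 35.117483

210.7049 mm


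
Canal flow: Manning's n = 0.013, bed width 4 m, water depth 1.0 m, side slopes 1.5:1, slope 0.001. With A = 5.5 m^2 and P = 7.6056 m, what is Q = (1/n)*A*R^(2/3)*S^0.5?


R = A/P = 5.5/7.6056 = 0.723151
Q = (1/0.013) * 5.5 * 0.723151^(2/3) * 0.001^0.5

10.7788 m^3/s


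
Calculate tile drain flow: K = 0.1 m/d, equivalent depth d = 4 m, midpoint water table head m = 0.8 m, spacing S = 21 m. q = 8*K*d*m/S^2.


q = 8*K*d*m/S^2
q = 8*0.1*4*0.8/21^2
q = 2.5600 / 441

0.0058 m/d


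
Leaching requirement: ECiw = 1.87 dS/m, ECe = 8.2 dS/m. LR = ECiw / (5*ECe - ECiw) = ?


LR = ECiw / (5*ECe - ECiw)
LR = 1.87 / (5*8.2 - 1.87)
LR = 1.87 / 39.1300

0.0478


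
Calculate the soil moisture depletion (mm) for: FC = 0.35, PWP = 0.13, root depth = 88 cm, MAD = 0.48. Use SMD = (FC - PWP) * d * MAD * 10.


SMD = (FC - PWP) * d * MAD * 10
SMD = (0.35 - 0.13) * 88 * 0.48 * 10
SMD = 0.2200 * 88 * 0.48 * 10

92.9280 mm


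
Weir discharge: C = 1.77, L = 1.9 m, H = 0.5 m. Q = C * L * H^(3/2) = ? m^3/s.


Q = C * L * H^(3/2) = 1.77 * 1.9 * 0.5^1.5 = 1.77 * 1.9 * 0.353553

1.1890 m^3/s


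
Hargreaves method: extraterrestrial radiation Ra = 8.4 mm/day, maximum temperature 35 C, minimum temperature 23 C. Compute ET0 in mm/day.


Tmean = (Tmax + Tmin)/2 = (35 + 23)/2 = 29.0
ET0 = 0.0023 * 8.4 * (29.0 + 17.8) * sqrt(35 - 23)
ET0 = 0.0023 * 8.4 * 46.8 * 3.464102

3.1322 mm/day


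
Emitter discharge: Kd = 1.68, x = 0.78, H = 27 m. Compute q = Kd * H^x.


q = Kd * H^x = 1.68 * 27^0.78 = 1.68 * 13.075664

21.9671 L/h


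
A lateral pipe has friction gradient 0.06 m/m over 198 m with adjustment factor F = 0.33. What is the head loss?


hf = J * L * F = 0.06 * 198 * 0.33 = 3.9204 m

3.9204 m


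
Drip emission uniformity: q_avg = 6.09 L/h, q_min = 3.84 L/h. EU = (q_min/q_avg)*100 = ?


EU = (q_min/q_avg)*100 = (3.84/6.09)*100 = 63.0542%

63.0542 %


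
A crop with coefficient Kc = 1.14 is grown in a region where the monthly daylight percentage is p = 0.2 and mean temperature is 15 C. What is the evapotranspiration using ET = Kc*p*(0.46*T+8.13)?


ET = Kc * p * (0.46*T + 8.13)
ET = 1.14 * 0.2 * (0.46*15 + 8.13)
ET = 1.14 * 0.2 * 15.0300

3.4268 mm/day


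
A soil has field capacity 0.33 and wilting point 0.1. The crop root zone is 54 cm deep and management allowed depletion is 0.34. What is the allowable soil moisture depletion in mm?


SMD = (FC - PWP) * d * MAD * 10
SMD = (0.33 - 0.1) * 54 * 0.34 * 10
SMD = 0.2300 * 54 * 0.34 * 10

42.2280 mm


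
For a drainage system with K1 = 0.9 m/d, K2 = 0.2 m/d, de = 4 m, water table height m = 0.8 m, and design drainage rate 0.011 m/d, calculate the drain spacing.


S^2 = 8*K2*de*m/q + 4*K1*m^2/q
S^2 = 8*0.2*4*0.8/0.011 + 4*0.9*0.8^2/0.011
S = sqrt(674.9091)

25.9790 m


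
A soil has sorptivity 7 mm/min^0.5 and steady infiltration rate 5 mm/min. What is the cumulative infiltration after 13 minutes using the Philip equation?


F = S*sqrt(t) + A*t
F = 7*sqrt(13) + 5*13
F = 7*3.605551 + 65

90.2389 mm


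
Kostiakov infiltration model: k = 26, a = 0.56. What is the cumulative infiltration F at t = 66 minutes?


F = k * t^a = 26 * 66^0.56
F = 26 * 10.445870

271.5926 mm


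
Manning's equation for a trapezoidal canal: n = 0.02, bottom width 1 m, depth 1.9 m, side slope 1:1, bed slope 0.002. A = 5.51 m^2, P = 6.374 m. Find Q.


R = A/P = 5.51/6.374 = 0.864449
Q = (1/0.02) * 5.51 * 0.864449^(2/3) * 0.002^0.5

11.1805 m^3/s


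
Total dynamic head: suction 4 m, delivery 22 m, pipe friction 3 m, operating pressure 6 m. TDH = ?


TDH = Hs + Hd + hf + Hp = 4 + 22 + 3 + 6 = 35

35 m


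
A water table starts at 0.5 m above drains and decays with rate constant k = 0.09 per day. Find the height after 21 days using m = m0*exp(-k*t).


m = m0 * exp(-k*t)
m = 0.5 * exp(-0.09 * 21)
m = 0.5 * exp(-1.8900)

0.0755 m


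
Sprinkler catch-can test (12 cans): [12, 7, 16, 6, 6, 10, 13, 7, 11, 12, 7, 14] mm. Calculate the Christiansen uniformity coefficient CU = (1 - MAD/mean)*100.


mean = 10.083333 mm
MAD = 2.916667 mm
CU = (1 - 2.916667/10.083333)*100

71.0744 %


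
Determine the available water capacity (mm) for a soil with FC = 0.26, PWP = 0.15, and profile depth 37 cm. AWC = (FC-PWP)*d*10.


AWC = (FC - PWP) * d * 10
AWC = (0.26 - 0.15) * 37 * 10
AWC = 0.1100 * 37 * 10

40.7000 mm


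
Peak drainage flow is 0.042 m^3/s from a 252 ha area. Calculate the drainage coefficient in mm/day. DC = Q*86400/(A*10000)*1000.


DC = Q * 86400 / (A * 10000) * 1000
DC = 0.042 * 86400 / (252 * 10000) * 1000
DC = 3628800.0000 / 2520000

1.4400 mm/day


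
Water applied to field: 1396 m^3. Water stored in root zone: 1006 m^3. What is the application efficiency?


Ea = V_root / V_field * 100 = 1006 / 1396 * 100 = 72.0630%

72.0630 %


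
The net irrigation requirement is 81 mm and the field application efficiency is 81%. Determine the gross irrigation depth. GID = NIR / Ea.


Ea = 81% = 0.81
GID = NIR / Ea = 81 / 0.81 = 100.0000 mm

100.0000 mm


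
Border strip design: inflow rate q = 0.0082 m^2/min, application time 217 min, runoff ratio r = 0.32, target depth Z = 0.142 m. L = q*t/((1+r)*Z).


L = q*t/((1+r)*Z)
L = 0.0082*217/((1+0.32)*0.142)
L = 1.7794/0.18744

9.4932 m


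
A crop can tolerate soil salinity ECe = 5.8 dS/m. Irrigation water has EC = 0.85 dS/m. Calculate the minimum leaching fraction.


LR = ECiw / (5*ECe - ECiw)
LR = 0.85 / (5*5.8 - 0.85)
LR = 0.85 / 28.1500

0.0302


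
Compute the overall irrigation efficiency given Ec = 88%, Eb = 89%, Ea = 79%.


Ec = 0.88, Eb = 0.89, Ea = 0.79
E = 0.88 * 0.89 * 0.79 * 100 = 61.8728%

61.8728 %


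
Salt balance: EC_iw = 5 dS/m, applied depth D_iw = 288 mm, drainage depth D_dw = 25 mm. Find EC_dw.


EC_dw = EC_iw * D_iw / D_dw
EC_dw = 5 * 288 / 25
EC_dw = 1440 / 25

57.6000 dS/m


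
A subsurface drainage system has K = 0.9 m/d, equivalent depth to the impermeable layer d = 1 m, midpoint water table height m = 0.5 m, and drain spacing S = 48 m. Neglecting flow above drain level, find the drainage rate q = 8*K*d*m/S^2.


q = 8*K*d*m/S^2
q = 8*0.9*1*0.5/48^2
q = 3.6000 / 2304

0.0016 m/d


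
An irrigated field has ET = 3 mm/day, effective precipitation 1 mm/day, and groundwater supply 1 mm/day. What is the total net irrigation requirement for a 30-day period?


Daily deficit = ET - Pe - GW = 3 - 1 - 1 = 1 mm/day
NIR = 1 * 30 = 30 mm

30.0000 mm


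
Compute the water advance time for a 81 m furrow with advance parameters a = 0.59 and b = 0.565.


t = (L/a)^(1/b)
t = (81/0.59)^(1/0.565)
t = 137.288136^(1/0.565)

6073.2513 min


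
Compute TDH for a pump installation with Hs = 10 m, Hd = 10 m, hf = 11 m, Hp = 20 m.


TDH = Hs + Hd + hf + Hp = 10 + 10 + 11 + 20 = 51

51 m


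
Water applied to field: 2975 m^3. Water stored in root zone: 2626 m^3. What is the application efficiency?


Ea = V_root / V_field * 100 = 2626 / 2975 * 100 = 88.2689%

88.2689 %


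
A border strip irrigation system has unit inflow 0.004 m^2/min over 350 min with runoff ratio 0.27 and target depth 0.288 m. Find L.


L = q*t/((1+r)*Z)
L = 0.004*350/((1+0.27)*0.288)
L = 1.4/0.36576

3.8276 m


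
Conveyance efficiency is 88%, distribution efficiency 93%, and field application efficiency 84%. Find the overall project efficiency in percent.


Ec = 0.88, Eb = 0.93, Ea = 0.84
E = 0.88 * 0.93 * 0.84 * 100 = 68.7456%

68.7456 %


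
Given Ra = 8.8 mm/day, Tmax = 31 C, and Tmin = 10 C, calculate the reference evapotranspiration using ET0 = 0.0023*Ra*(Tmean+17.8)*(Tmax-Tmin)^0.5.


Tmean = (Tmax + Tmin)/2 = (31 + 10)/2 = 20.5
ET0 = 0.0023 * 8.8 * (20.5 + 17.8) * sqrt(31 - 10)
ET0 = 0.0023 * 8.8 * 38.3 * 4.582576

3.5524 mm/day


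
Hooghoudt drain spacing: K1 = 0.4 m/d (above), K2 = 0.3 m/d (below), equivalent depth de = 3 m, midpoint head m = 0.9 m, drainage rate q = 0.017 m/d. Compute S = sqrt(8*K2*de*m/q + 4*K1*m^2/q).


S^2 = 8*K2*de*m/q + 4*K1*m^2/q
S^2 = 8*0.3*3*0.9/0.017 + 4*0.4*0.9^2/0.017
S = sqrt(457.4118)

21.3872 m


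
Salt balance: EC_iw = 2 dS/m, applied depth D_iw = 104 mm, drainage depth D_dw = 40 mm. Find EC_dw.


EC_dw = EC_iw * D_iw / D_dw
EC_dw = 2 * 104 / 40
EC_dw = 208 / 40

5.2000 dS/m


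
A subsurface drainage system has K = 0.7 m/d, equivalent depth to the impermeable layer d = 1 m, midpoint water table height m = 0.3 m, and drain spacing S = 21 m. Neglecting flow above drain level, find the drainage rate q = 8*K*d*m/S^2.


q = 8*K*d*m/S^2
q = 8*0.7*1*0.3/21^2
q = 1.6800 / 441

0.0038 m/d


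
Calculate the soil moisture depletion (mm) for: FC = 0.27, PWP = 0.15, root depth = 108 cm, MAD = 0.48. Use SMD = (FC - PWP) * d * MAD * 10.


SMD = (FC - PWP) * d * MAD * 10
SMD = (0.27 - 0.15) * 108 * 0.48 * 10
SMD = 0.1200 * 108 * 0.48 * 10

62.2080 mm


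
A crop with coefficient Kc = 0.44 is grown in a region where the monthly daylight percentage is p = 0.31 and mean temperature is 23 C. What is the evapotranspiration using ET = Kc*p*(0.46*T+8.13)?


ET = Kc * p * (0.46*T + 8.13)
ET = 0.44 * 0.31 * (0.46*23 + 8.13)
ET = 0.44 * 0.31 * 18.7100

2.5520 mm/day


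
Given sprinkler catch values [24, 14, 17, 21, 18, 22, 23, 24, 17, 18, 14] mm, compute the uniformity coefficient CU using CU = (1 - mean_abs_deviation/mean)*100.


mean = 19.272727 mm
MAD = 3.206612 mm
CU = (1 - 3.206612/19.272727)*100

83.3619 %


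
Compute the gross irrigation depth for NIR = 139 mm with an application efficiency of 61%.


Ea = 61% = 0.61
GID = NIR / Ea = 139 / 0.61 = 227.8689 mm

227.8689 mm


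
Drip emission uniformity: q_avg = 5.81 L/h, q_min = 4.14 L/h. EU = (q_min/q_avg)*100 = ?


EU = (q_min/q_avg)*100 = (4.14/5.81)*100 = 71.2565%

71.2565 %


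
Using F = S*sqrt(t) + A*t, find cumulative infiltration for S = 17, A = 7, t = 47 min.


F = S*sqrt(t) + A*t
F = 17*sqrt(47) + 7*47
F = 17*6.855655 + 329

445.5461 mm


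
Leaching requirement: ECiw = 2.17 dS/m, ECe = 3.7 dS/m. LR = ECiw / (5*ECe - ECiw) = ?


LR = ECiw / (5*ECe - ECiw)
LR = 2.17 / (5*3.7 - 2.17)
LR = 2.17 / 16.3300

0.1329


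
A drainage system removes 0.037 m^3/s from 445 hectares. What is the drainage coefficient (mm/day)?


DC = Q * 86400 / (A * 10000) * 1000
DC = 0.037 * 86400 / (445 * 10000) * 1000
DC = 3196800.0000 / 4450000

0.7184 mm/day


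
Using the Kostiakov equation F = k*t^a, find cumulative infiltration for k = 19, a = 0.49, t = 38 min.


F = k * t^a = 19 * 38^0.49
F = 19 * 5.944208

112.9400 mm


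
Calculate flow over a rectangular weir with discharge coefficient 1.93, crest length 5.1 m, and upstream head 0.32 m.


Q = C * L * H^(3/2) = 1.93 * 5.1 * 0.32^1.5 = 1.93 * 5.1 * 0.181019

1.7818 m^3/s


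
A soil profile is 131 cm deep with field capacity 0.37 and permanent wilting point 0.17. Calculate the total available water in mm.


AWC = (FC - PWP) * d * 10
AWC = (0.37 - 0.17) * 131 * 10
AWC = 0.2000 * 131 * 10

262.0000 mm


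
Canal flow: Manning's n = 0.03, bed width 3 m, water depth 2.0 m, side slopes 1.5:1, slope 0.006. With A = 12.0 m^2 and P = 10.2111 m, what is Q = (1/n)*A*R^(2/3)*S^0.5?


R = A/P = 12.0/10.2111 = 1.175192
Q = (1/0.03) * 12.0 * 1.175192^(2/3) * 0.006^0.5

34.5044 m^3/s


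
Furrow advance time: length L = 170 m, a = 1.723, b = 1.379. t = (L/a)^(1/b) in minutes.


t = (L/a)^(1/b)
t = (170/1.723)^(1/1.379)
t = 98.665119^(1/1.379)

27.9315 min


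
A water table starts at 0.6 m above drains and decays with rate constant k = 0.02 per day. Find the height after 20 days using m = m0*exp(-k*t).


m = m0 * exp(-k*t)
m = 0.6 * exp(-0.02 * 20)
m = 0.6 * exp(-0.4000)

0.4022 m


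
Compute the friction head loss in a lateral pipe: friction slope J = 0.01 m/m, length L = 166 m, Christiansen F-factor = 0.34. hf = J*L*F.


hf = J * L * F = 0.01 * 166 * 0.34 = 0.5644 m

0.5644 m


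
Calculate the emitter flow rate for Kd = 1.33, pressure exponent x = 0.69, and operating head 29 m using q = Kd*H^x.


q = Kd * H^x = 1.33 * 29^0.69 = 1.33 * 10.210679

13.5802 L/h


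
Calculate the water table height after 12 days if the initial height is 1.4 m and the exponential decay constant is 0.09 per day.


m = m0 * exp(-k*t)
m = 1.4 * exp(-0.09 * 12)
m = 1.4 * exp(-1.0800)

0.4754 m


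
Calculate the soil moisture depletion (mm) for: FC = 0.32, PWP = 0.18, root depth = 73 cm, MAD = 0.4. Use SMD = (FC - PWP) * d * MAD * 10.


SMD = (FC - PWP) * d * MAD * 10
SMD = (0.32 - 0.18) * 73 * 0.4 * 10
SMD = 0.1400 * 73 * 0.4 * 10

40.8800 mm


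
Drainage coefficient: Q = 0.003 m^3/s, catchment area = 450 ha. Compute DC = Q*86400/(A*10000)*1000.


DC = Q * 86400 / (A * 10000) * 1000
DC = 0.003 * 86400 / (450 * 10000) * 1000
DC = 259200.0000 / 4500000

0.0576 mm/day


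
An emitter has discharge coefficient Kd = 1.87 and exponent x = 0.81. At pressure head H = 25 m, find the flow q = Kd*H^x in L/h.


q = Kd * H^x = 1.87 * 25^0.81 = 1.87 * 13.562239

25.3614 L/h


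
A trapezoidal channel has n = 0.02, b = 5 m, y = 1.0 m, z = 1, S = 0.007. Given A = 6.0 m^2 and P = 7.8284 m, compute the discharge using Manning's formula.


R = A/P = 6.0/7.8284 = 0.766440
Q = (1/0.02) * 6.0 * 0.766440^(2/3) * 0.007^0.5

21.0211 m^3/s


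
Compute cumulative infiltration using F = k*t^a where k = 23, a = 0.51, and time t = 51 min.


F = k * t^a = 23 * 51^0.51
F = 23 * 7.427810

170.8396 mm


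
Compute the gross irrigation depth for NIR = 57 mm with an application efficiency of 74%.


Ea = 74% = 0.74
GID = NIR / Ea = 57 / 0.74 = 77.0270 mm

77.0270 mm


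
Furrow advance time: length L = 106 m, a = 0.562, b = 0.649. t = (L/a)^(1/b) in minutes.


t = (L/a)^(1/b)
t = (106/0.562)^(1/0.649)
t = 188.612100^(1/0.649)

3208.2669 min


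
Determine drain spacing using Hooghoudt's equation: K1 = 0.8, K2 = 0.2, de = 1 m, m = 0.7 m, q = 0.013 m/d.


S^2 = 8*K2*de*m/q + 4*K1*m^2/q
S^2 = 8*0.2*1*0.7/0.013 + 4*0.8*0.7^2/0.013
S = sqrt(206.7692)

14.3795 m


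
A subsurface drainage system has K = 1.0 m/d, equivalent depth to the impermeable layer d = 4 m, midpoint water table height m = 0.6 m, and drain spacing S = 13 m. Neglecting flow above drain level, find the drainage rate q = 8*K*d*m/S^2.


q = 8*K*d*m/S^2
q = 8*1.0*4*0.6/13^2
q = 19.2000 / 169

0.1136 m/d


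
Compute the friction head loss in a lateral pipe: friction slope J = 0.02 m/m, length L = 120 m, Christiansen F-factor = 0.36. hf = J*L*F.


hf = J * L * F = 0.02 * 120 * 0.36 = 0.8640 m

0.8640 m


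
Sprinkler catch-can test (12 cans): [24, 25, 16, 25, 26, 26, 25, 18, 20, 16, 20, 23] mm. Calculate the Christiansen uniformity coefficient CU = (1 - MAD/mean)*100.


mean = 22.000000 mm
MAD = 3.333333 mm
CU = (1 - 3.333333/22.000000)*100

84.8485 %


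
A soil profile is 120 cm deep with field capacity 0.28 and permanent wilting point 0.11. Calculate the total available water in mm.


AWC = (FC - PWP) * d * 10
AWC = (0.28 - 0.11) * 120 * 10
AWC = 0.1700 * 120 * 10

204.0000 mm


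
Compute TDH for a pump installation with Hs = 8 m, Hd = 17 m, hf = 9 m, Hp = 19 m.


TDH = Hs + Hd + hf + Hp = 8 + 17 + 9 + 19 = 53

53 m


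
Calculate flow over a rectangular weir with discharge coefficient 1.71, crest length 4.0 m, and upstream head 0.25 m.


Q = C * L * H^(3/2) = 1.71 * 4.0 * 0.25^1.5 = 1.71 * 4.0 * 0.125000

0.8550 m^3/s


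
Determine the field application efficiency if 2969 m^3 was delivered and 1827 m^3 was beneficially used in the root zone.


Ea = V_root / V_field * 100 = 1827 / 2969 * 100 = 61.5359%

61.5359 %


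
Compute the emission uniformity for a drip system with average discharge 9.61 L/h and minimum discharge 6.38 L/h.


EU = (q_min/q_avg)*100 = (6.38/9.61)*100 = 66.3892%

66.3892 %


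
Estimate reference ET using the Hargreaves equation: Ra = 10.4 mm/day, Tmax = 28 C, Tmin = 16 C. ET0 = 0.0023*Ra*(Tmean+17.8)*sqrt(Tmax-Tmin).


Tmean = (Tmax + Tmin)/2 = (28 + 16)/2 = 22.0
ET0 = 0.0023 * 10.4 * (22.0 + 17.8) * sqrt(28 - 16)
ET0 = 0.0023 * 10.4 * 39.8 * 3.464102

3.2979 mm/day


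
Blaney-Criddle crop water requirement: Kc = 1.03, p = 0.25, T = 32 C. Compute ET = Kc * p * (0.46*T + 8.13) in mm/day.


ET = Kc * p * (0.46*T + 8.13)
ET = 1.03 * 0.25 * (0.46*32 + 8.13)
ET = 1.03 * 0.25 * 22.8500

5.8839 mm/day


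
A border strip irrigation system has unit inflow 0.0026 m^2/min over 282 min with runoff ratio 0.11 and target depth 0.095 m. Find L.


L = q*t/((1+r)*Z)
L = 0.0026*282/((1+0.11)*0.095)
L = 0.7332/0.10545

6.9531 m


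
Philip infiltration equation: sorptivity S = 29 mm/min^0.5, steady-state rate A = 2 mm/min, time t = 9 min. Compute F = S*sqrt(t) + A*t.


F = S*sqrt(t) + A*t
F = 29*sqrt(9) + 2*9
F = 29*3.000000 + 18

105.0000 mm


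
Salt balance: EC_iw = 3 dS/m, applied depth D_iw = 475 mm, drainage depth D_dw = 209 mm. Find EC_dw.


EC_dw = EC_iw * D_iw / D_dw
EC_dw = 3 * 475 / 209
EC_dw = 1425 / 209

6.8182 dS/m


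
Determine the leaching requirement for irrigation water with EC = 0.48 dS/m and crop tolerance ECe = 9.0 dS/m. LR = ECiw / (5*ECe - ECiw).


LR = ECiw / (5*ECe - ECiw)
LR = 0.48 / (5*9.0 - 0.48)
LR = 0.48 / 44.5200

0.0108


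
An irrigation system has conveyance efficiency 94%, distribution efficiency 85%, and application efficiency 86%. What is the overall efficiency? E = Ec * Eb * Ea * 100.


Ec = 0.94, Eb = 0.85, Ea = 0.86
E = 0.94 * 0.85 * 0.86 * 100 = 68.7140%

68.7140 %


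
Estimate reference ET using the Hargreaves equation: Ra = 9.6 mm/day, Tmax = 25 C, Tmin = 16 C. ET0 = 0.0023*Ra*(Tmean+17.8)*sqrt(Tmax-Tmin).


Tmean = (Tmax + Tmin)/2 = (25 + 16)/2 = 20.5
ET0 = 0.0023 * 9.6 * (20.5 + 17.8) * sqrt(25 - 16)
ET0 = 0.0023 * 9.6 * 38.3 * 3.000000

2.5370 mm/day


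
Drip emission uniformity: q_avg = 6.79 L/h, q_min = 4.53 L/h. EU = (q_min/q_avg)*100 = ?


EU = (q_min/q_avg)*100 = (4.53/6.79)*100 = 66.7158%

66.7158 %


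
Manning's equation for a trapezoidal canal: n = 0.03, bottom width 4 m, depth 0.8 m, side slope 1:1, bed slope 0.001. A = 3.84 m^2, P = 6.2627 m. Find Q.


R = A/P = 3.84/6.2627 = 0.613154
Q = (1/0.03) * 3.84 * 0.613154^(2/3) * 0.001^0.5

2.9214 m^3/s


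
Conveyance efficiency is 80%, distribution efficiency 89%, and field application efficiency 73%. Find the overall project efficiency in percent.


Ec = 0.8, Eb = 0.89, Ea = 0.73
E = 0.8 * 0.89 * 0.73 * 100 = 51.9760%

51.9760 %


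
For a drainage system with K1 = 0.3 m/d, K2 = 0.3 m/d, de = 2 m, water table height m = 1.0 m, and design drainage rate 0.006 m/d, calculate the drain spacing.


S^2 = 8*K2*de*m/q + 4*K1*m^2/q
S^2 = 8*0.3*2*1.0/0.006 + 4*0.3*1.0^2/0.006
S = sqrt(1000.0000)

31.6228 m


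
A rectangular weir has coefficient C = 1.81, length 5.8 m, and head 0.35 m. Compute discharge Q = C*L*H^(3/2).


Q = C * L * H^(3/2) = 1.81 * 5.8 * 0.35^1.5 = 1.81 * 5.8 * 0.207063

2.1737 m^3/s


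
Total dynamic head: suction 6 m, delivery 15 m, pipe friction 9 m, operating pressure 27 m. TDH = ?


TDH = Hs + Hd + hf + Hp = 6 + 15 + 9 + 27 = 57

57 m


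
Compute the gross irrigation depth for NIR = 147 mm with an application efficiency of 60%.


Ea = 60% = 0.6
GID = NIR / Ea = 147 / 0.6 = 245.0000 mm

245.0000 mm


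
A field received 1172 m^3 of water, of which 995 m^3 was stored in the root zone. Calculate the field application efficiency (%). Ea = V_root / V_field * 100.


Ea = V_root / V_field * 100 = 995 / 1172 * 100 = 84.8976%

84.8976 %


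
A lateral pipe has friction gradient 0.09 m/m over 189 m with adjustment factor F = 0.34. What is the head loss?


hf = J * L * F = 0.09 * 189 * 0.34 = 5.7834 m

5.7834 m


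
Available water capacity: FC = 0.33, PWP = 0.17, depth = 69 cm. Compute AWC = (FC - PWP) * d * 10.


AWC = (FC - PWP) * d * 10
AWC = (0.33 - 0.17) * 69 * 10
AWC = 0.1600 * 69 * 10

110.4000 mm


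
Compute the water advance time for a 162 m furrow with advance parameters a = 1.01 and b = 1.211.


t = (L/a)^(1/b)
t = (162/1.01)^(1/1.211)
t = 160.396040^(1/1.211)

66.2169 min


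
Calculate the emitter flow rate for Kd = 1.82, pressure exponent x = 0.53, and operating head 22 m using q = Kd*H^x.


q = Kd * H^x = 1.82 * 22^0.53 = 1.82 * 5.146169

9.3660 L/h


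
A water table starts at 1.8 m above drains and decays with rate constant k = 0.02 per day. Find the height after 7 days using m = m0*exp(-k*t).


m = m0 * exp(-k*t)
m = 1.8 * exp(-0.02 * 7)
m = 1.8 * exp(-0.1400)

1.5648 m


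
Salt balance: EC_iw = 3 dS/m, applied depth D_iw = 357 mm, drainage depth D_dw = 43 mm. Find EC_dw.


EC_dw = EC_iw * D_iw / D_dw
EC_dw = 3 * 357 / 43
EC_dw = 1071 / 43

24.9070 dS/m


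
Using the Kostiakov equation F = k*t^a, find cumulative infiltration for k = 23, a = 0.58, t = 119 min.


F = k * t^a = 23 * 119^0.58
F = 23 * 15.988850

367.7435 mm


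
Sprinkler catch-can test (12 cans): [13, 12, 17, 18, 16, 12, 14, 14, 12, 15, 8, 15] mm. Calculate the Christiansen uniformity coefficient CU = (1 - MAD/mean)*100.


mean = 13.833333 mm
MAD = 2.027778 mm
CU = (1 - 2.027778/13.833333)*100

85.3414 %


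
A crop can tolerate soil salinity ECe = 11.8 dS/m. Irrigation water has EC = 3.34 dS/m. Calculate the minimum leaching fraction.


LR = ECiw / (5*ECe - ECiw)
LR = 3.34 / (5*11.8 - 3.34)
LR = 3.34 / 55.6600

0.0600


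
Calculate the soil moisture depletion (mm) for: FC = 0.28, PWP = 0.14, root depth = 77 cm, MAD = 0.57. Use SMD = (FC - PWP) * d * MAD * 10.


SMD = (FC - PWP) * d * MAD * 10
SMD = (0.28 - 0.14) * 77 * 0.57 * 10
SMD = 0.1400 * 77 * 0.57 * 10

61.4460 mm


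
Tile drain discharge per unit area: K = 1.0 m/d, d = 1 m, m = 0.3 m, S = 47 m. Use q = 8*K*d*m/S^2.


q = 8*K*d*m/S^2
q = 8*1.0*1*0.3/47^2
q = 2.4000 / 2209

0.0011 m/d


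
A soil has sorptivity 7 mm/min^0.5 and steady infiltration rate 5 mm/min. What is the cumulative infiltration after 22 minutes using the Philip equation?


F = S*sqrt(t) + A*t
F = 7*sqrt(22) + 5*22
F = 7*4.690416 + 110

142.8329 mm


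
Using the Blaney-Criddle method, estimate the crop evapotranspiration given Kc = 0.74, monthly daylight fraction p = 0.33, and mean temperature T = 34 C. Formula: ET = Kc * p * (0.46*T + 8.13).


ET = Kc * p * (0.46*T + 8.13)
ET = 0.74 * 0.33 * (0.46*34 + 8.13)
ET = 0.74 * 0.33 * 23.7700

5.8046 mm/day


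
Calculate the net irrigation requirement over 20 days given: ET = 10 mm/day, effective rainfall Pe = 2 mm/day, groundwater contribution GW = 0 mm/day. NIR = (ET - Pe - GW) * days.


Daily deficit = ET - Pe - GW = 10 - 2 - 0 = 8 mm/day
NIR = 8 * 20 = 160 mm

160.0000 mm


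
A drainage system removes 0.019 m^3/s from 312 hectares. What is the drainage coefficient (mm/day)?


DC = Q * 86400 / (A * 10000) * 1000
DC = 0.019 * 86400 / (312 * 10000) * 1000
DC = 1641600.0000 / 3120000

0.5262 mm/day


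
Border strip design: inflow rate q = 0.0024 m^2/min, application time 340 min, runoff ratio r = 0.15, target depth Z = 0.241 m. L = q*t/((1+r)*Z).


L = q*t/((1+r)*Z)
L = 0.0024*340/((1+0.15)*0.241)
L = 0.816/0.27715

2.9443 m


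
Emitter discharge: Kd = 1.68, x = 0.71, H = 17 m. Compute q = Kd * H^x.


q = Kd * H^x = 1.68 * 17^0.71 = 1.68 * 7.475130

12.5582 L/h


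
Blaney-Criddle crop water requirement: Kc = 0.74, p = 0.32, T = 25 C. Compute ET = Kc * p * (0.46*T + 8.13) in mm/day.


ET = Kc * p * (0.46*T + 8.13)
ET = 0.74 * 0.32 * (0.46*25 + 8.13)
ET = 0.74 * 0.32 * 19.6300

4.6484 mm/day


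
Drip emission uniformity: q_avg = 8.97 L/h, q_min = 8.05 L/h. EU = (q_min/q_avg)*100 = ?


EU = (q_min/q_avg)*100 = (8.05/8.97)*100 = 89.7436%

89.7436 %


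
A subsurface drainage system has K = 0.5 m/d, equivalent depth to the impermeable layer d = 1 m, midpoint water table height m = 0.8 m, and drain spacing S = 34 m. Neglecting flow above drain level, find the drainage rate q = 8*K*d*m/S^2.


q = 8*K*d*m/S^2
q = 8*0.5*1*0.8/34^2
q = 3.2000 / 1156

0.0028 m/d


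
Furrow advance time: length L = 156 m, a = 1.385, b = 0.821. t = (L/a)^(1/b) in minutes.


t = (L/a)^(1/b)
t = (156/1.385)^(1/0.821)
t = 112.635379^(1/0.821)

315.4968 min


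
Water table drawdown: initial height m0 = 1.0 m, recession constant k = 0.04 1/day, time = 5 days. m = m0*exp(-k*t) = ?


m = m0 * exp(-k*t)
m = 1.0 * exp(-0.04 * 5)
m = 1.0 * exp(-0.2000)

0.8187 m


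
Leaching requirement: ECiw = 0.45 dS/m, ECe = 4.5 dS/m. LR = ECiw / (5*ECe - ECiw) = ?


LR = ECiw / (5*ECe - ECiw)
LR = 0.45 / (5*4.5 - 0.45)
LR = 0.45 / 22.0500

0.0204


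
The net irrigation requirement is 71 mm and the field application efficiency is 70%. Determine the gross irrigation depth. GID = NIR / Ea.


Ea = 70% = 0.7
GID = NIR / Ea = 71 / 0.7 = 101.4286 mm

101.4286 mm


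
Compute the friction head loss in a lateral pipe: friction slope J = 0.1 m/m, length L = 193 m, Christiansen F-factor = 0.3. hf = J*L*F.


hf = J * L * F = 0.1 * 193 * 0.3 = 5.7900 m

5.7900 m


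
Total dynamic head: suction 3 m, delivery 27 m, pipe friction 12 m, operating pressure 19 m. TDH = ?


TDH = Hs + Hd + hf + Hp = 3 + 27 + 12 + 19 = 61

61 m


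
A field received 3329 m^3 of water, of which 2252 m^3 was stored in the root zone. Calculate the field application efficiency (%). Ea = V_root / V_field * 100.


Ea = V_root / V_field * 100 = 2252 / 3329 * 100 = 67.6479%

67.6479 %


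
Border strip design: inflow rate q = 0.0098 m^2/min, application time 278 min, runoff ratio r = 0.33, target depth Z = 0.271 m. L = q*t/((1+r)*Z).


L = q*t/((1+r)*Z)
L = 0.0098*278/((1+0.33)*0.271)
L = 2.7244/0.36043

7.5587 m


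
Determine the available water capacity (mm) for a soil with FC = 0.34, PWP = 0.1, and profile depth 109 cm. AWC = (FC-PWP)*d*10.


AWC = (FC - PWP) * d * 10
AWC = (0.34 - 0.1) * 109 * 10
AWC = 0.2400 * 109 * 10

261.6000 mm


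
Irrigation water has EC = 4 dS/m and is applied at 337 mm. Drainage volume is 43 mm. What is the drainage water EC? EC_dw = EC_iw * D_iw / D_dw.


EC_dw = EC_iw * D_iw / D_dw
EC_dw = 4 * 337 / 43
EC_dw = 1348 / 43

31.3488 dS/m


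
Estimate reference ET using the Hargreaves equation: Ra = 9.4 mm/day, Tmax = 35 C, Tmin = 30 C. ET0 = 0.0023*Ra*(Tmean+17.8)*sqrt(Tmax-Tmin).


Tmean = (Tmax + Tmin)/2 = (35 + 30)/2 = 32.5
ET0 = 0.0023 * 9.4 * (32.5 + 17.8) * sqrt(35 - 30)
ET0 = 0.0023 * 9.4 * 50.3 * 2.236068

2.4317 mm/day


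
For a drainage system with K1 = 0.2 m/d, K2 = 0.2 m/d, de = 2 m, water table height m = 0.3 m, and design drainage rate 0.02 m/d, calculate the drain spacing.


S^2 = 8*K2*de*m/q + 4*K1*m^2/q
S^2 = 8*0.2*2*0.3/0.02 + 4*0.2*0.3^2/0.02
S = sqrt(51.6000)

7.1833 m


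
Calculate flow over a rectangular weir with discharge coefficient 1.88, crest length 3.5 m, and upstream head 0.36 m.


Q = C * L * H^(3/2) = 1.88 * 3.5 * 0.36^1.5 = 1.88 * 3.5 * 0.216000

1.4213 m^3/s


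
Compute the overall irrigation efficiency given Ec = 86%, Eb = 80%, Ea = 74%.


Ec = 0.86, Eb = 0.8, Ea = 0.74
E = 0.86 * 0.8 * 0.74 * 100 = 50.9120%

50.9120 %


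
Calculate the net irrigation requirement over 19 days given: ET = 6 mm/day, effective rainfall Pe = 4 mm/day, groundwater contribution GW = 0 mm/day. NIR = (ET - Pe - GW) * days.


Daily deficit = ET - Pe - GW = 6 - 4 - 0 = 2 mm/day
NIR = 2 * 19 = 38 mm

38.0000 mm


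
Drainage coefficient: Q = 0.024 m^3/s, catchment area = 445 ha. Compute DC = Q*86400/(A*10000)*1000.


DC = Q * 86400 / (A * 10000) * 1000
DC = 0.024 * 86400 / (445 * 10000) * 1000
DC = 2073600.0000 / 4450000

0.4660 mm/day


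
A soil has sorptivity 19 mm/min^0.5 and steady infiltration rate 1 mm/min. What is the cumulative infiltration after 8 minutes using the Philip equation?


F = S*sqrt(t) + A*t
F = 19*sqrt(8) + 1*8
F = 19*2.828427 + 8

61.7401 mm


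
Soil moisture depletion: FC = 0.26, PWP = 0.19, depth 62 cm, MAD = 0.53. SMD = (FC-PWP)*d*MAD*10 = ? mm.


SMD = (FC - PWP) * d * MAD * 10
SMD = (0.26 - 0.19) * 62 * 0.53 * 10
SMD = 0.0700 * 62 * 0.53 * 10

23.0020 mm


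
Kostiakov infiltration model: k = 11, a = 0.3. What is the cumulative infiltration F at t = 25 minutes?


F = k * t^a = 11 * 25^0.3
F = 11 * 2.626528

28.8918 mm


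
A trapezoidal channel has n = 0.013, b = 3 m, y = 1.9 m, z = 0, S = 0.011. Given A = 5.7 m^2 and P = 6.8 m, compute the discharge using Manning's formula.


R = A/P = 5.7/6.8 = 0.838235
Q = (1/0.013) * 5.7 * 0.838235^(2/3) * 0.011^0.5

40.8826 m^3/s


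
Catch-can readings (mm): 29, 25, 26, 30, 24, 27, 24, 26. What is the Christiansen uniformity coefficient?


mean = 26.375000 mm
MAD = 1.718750 mm
CU = (1 - 1.718750/26.375000)*100

93.4834 %


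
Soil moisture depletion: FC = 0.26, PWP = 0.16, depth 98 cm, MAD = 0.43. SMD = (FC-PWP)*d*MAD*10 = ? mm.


SMD = (FC - PWP) * d * MAD * 10
SMD = (0.26 - 0.16) * 98 * 0.43 * 10
SMD = 0.1000 * 98 * 0.43 * 10

42.1400 mm


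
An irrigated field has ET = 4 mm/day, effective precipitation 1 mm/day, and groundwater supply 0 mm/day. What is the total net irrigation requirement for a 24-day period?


Daily deficit = ET - Pe - GW = 4 - 1 - 0 = 3 mm/day
NIR = 3 * 24 = 72 mm

72.0000 mm


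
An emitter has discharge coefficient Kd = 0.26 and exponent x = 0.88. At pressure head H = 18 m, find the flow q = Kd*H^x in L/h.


q = Kd * H^x = 0.26 * 18^0.88 = 0.26 * 12.724473

3.3084 L/h


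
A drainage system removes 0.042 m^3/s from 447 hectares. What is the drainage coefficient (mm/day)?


DC = Q * 86400 / (A * 10000) * 1000
DC = 0.042 * 86400 / (447 * 10000) * 1000
DC = 3628800.0000 / 4470000

0.8118 mm/day


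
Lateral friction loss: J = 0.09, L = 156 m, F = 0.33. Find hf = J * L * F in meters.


hf = J * L * F = 0.09 * 156 * 0.33 = 4.6332 m

4.6332 m


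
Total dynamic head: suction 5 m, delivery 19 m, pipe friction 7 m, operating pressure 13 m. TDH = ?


TDH = Hs + Hd + hf + Hp = 5 + 19 + 7 + 13 = 44

44 m


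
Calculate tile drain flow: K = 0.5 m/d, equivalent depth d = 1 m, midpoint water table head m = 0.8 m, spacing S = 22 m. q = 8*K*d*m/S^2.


q = 8*K*d*m/S^2
q = 8*0.5*1*0.8/22^2
q = 3.2000 / 484

0.0066 m/d


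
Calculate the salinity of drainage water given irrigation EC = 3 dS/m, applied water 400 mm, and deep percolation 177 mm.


EC_dw = EC_iw * D_iw / D_dw
EC_dw = 3 * 400 / 177
EC_dw = 1200 / 177

6.7797 dS/m


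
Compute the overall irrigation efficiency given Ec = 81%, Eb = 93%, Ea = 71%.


Ec = 0.81, Eb = 0.93, Ea = 0.71
E = 0.81 * 0.93 * 0.71 * 100 = 53.4843%

53.4843 %


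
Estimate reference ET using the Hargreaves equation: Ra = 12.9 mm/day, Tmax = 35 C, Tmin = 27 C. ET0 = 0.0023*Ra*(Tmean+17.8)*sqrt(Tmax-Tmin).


Tmean = (Tmax + Tmin)/2 = (35 + 27)/2 = 31.0
ET0 = 0.0023 * 12.9 * (31.0 + 17.8) * sqrt(35 - 27)
ET0 = 0.0023 * 12.9 * 48.8 * 2.828427

4.0953 mm/day


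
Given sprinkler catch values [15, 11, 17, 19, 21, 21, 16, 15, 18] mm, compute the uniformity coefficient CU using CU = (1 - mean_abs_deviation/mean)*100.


mean = 17.000000 mm
MAD = 2.444444 mm
CU = (1 - 2.444444/17.000000)*100

85.6209 %


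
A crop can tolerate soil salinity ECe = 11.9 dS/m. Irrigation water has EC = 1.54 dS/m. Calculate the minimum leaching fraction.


LR = ECiw / (5*ECe - ECiw)
LR = 1.54 / (5*11.9 - 1.54)
LR = 1.54 / 57.9600

0.0266
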